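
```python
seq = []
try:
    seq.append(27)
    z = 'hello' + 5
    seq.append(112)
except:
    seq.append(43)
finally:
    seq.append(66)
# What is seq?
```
[27, 43, 66]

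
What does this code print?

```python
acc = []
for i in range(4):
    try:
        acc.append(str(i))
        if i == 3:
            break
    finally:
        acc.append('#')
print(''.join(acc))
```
0#1#2#3#

finally runs even when breaking out of loop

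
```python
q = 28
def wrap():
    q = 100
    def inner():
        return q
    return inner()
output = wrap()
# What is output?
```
100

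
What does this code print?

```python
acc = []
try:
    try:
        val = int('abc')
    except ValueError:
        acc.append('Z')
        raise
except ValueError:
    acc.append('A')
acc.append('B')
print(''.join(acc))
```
ZAB

raise without argument re-raises current exception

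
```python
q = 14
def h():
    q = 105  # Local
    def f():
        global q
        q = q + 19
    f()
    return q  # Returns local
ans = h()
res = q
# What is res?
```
33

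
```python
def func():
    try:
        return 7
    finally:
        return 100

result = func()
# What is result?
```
100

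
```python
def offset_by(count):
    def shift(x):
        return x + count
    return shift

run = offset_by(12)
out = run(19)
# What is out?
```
31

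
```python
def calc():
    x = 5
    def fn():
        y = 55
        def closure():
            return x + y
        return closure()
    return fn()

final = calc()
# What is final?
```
60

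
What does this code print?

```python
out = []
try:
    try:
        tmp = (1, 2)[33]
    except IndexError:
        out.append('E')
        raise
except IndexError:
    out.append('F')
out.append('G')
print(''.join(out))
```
EFG

raise without argument re-raises current exception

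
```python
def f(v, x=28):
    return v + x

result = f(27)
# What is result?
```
55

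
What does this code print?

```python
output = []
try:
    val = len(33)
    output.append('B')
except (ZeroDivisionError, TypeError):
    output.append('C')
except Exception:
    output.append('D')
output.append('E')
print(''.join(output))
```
CE

TypeError matches tuple containing it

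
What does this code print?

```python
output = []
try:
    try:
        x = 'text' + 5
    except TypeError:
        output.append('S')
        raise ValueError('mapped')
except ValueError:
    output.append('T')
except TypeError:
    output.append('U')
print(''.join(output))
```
ST

New ValueError raised, caught by outer ValueError handler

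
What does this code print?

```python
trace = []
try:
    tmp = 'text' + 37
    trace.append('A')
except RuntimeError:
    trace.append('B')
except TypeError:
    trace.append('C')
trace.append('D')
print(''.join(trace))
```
CD

TypeError is caught by its specific handler, not RuntimeError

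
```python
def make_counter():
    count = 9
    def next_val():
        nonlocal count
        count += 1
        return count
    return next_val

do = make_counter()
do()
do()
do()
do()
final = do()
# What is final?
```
14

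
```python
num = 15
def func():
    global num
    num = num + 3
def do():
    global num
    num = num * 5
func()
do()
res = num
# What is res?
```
90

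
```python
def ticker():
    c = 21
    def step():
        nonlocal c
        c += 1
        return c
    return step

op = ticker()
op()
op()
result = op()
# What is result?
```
24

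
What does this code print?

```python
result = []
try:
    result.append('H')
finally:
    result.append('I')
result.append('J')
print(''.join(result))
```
HIJ

try/finally without except, no exception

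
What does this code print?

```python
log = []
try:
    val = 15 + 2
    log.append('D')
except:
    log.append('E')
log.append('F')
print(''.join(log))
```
DF

No exception, try block completes normally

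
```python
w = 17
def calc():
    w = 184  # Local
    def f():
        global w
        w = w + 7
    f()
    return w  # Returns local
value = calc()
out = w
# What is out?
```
24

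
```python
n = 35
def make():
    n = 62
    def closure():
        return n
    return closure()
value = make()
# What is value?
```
62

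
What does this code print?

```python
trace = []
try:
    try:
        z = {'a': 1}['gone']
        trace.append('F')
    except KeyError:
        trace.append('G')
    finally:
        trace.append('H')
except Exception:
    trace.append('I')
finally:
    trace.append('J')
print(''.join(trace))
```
GHJ

Both finally blocks run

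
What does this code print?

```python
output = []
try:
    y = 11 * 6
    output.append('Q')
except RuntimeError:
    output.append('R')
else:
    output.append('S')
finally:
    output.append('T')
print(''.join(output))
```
QST

else runs before finally when no exception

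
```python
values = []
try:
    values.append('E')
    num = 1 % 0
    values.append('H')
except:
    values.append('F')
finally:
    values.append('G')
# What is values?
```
['E', 'F', 'G']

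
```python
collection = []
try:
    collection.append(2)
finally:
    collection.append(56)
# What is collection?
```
[2, 56]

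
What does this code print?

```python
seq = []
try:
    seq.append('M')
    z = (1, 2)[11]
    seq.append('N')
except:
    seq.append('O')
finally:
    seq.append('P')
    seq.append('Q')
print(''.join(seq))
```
MOPQ

Code before exception runs, then except, then all of finally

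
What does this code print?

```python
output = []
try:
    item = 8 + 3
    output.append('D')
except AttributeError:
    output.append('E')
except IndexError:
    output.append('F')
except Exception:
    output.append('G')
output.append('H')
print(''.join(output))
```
DH

No exception, try block completes normally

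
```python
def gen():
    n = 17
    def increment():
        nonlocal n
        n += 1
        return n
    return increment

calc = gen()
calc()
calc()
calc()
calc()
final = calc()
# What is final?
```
22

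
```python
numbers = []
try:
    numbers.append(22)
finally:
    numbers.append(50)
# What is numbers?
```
[22, 50]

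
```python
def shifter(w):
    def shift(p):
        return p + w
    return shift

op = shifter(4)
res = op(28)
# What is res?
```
32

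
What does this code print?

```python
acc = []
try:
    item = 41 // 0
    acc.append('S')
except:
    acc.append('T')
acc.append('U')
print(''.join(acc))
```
TU

Exception raised in try, caught by bare except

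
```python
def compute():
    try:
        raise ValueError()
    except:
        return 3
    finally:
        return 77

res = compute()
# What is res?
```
77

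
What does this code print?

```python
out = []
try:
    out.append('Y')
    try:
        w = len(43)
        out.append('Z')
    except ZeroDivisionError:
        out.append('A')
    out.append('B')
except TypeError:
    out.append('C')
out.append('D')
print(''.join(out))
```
YCD

Inner handler doesn't match, propagates to outer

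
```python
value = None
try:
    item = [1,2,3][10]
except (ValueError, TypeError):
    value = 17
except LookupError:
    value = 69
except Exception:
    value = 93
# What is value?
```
69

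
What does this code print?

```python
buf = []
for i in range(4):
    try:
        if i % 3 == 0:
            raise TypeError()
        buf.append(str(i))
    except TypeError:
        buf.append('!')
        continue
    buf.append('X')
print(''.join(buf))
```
!1X2X!

continue in except skips rest of loop body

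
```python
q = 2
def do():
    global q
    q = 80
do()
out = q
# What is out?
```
80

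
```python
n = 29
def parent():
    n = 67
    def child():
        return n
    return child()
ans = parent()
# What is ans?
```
67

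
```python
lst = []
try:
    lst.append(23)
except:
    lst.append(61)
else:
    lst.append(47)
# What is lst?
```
[23, 47]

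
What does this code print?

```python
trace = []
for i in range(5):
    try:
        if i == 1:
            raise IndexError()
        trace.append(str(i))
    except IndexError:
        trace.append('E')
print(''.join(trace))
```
0E234

Exception on i=1 caught, loop continues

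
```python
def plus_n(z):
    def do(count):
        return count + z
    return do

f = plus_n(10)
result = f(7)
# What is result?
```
17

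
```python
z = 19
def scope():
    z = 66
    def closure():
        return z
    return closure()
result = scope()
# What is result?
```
66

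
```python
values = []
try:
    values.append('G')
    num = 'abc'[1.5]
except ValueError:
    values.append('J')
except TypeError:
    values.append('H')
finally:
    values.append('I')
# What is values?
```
['G', 'H', 'I']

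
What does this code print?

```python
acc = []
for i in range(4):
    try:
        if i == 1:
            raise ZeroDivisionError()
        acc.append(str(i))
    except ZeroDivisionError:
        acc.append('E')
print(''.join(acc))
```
0E23

Exception on i=1 caught, loop continues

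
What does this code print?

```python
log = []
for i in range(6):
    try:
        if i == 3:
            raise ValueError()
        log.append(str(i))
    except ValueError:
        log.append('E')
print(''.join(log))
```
012E45

Exception on i=3 caught, loop continues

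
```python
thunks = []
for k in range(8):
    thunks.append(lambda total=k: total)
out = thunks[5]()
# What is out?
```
5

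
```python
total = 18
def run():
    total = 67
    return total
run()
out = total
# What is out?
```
18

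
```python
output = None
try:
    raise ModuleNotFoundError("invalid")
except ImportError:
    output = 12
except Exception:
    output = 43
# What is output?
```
12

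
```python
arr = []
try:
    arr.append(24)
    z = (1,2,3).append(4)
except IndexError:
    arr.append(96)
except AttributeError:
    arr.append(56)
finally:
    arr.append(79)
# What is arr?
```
[24, 56, 79]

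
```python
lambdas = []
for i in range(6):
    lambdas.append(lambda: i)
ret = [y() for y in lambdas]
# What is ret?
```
[5, 5, 5, 5, 5, 5]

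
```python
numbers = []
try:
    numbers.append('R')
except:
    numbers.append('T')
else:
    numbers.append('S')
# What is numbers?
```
['R', 'S']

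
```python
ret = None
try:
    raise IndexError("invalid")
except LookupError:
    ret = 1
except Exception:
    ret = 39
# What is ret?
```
1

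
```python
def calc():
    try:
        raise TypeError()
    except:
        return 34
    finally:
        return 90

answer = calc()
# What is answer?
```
90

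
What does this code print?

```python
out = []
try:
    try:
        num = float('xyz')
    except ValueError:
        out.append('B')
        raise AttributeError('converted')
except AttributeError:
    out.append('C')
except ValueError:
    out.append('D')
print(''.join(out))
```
BC

New AttributeError raised, caught by outer AttributeError handler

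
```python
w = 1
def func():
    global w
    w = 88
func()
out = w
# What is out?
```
88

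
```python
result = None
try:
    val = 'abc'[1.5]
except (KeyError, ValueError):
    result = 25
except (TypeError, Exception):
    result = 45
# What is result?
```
45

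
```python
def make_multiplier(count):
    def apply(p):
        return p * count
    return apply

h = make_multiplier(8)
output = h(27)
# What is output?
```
216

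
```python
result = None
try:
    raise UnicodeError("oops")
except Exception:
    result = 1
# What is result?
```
1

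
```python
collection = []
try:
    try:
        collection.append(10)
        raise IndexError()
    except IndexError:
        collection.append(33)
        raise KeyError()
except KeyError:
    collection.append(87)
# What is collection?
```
[10, 33, 87]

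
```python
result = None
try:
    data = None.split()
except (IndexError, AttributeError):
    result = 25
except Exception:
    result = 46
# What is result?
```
25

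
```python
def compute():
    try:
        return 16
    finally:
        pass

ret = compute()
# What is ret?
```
16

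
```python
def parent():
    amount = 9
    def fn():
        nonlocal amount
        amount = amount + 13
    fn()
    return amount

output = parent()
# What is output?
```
22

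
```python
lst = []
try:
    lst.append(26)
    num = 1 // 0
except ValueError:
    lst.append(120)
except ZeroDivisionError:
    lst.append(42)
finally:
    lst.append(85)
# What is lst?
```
[26, 42, 85]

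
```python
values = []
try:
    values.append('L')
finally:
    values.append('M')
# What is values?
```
['L', 'M']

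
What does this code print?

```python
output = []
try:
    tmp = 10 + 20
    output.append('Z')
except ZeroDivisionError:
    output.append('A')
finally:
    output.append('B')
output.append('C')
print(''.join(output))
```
ZBC

finally runs after normal execution too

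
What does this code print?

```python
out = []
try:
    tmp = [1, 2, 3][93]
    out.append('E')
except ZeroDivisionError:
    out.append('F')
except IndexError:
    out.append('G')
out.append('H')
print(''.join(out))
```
GH

IndexError is caught by its specific handler, not ZeroDivisionError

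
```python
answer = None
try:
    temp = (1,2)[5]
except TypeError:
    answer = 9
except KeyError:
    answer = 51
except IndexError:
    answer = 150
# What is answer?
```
150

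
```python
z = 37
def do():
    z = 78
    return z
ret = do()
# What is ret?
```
78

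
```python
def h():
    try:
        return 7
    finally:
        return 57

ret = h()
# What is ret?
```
57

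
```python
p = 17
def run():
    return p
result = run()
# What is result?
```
17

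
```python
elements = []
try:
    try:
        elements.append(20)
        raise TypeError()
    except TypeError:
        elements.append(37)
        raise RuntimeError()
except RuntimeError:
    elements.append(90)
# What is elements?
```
[20, 37, 90]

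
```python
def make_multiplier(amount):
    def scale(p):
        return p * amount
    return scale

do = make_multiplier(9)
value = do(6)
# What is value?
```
54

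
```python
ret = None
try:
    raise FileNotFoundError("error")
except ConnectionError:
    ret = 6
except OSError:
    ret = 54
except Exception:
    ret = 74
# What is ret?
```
54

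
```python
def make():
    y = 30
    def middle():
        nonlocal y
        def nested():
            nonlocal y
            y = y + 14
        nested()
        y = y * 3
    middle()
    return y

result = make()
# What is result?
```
132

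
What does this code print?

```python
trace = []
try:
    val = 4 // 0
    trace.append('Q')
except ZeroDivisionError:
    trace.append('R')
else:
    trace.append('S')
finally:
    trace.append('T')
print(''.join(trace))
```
RT

Exception: except runs, else skipped, finally runs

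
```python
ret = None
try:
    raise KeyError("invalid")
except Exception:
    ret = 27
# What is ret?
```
27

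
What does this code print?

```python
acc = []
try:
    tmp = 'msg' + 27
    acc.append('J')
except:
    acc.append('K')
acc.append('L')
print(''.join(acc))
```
KL

Exception raised in try, caught by bare except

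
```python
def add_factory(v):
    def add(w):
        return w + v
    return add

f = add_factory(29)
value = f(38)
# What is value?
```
67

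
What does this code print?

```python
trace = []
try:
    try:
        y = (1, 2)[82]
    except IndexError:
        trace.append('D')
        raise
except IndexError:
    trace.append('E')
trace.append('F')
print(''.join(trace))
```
DEF

raise without argument re-raises current exception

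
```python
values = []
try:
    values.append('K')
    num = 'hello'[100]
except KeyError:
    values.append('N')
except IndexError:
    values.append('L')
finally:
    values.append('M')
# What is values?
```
['K', 'L', 'M']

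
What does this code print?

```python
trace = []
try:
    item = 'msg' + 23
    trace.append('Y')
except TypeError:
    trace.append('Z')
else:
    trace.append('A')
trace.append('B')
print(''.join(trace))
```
ZB

else block skipped when exception is caught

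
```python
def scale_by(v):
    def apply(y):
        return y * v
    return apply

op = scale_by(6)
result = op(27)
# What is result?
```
162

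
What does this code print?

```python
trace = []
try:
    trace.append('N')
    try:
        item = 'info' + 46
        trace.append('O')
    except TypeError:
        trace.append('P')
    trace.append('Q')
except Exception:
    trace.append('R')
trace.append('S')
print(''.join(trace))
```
NPQS

Inner exception caught by inner handler, outer continues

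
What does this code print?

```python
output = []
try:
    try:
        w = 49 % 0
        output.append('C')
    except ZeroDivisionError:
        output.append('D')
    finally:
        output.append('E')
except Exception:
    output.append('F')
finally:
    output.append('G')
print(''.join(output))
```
DEG

Both finally blocks run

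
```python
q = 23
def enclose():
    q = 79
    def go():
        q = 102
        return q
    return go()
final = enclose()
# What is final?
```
102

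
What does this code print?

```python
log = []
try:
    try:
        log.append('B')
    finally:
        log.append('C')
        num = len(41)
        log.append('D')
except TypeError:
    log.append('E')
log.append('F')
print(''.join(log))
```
BCEF

Exception in inner finally caught by outer except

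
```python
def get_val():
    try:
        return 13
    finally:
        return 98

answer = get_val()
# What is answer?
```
98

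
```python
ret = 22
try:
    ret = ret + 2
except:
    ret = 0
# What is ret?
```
24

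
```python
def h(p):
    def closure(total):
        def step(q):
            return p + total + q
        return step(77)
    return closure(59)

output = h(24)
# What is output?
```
160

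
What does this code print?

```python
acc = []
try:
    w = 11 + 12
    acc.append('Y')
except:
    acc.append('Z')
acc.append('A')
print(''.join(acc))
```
YA

No exception, try block completes normally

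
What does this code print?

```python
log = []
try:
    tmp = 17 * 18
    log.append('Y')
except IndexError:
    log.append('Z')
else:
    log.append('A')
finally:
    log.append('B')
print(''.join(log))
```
YAB

else runs before finally when no exception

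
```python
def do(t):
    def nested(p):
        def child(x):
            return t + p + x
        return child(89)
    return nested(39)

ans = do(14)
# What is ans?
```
142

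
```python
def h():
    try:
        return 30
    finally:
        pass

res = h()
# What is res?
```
30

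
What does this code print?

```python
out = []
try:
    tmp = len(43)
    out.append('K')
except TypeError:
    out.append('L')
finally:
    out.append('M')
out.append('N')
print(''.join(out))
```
LMN

finally always runs, even after exception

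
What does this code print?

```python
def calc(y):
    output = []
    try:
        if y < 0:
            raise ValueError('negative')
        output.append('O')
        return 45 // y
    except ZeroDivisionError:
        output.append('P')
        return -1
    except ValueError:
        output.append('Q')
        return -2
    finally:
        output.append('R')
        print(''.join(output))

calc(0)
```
OPR

y=0 causes ZeroDivisionError, caught, finally prints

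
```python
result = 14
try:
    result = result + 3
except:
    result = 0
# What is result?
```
17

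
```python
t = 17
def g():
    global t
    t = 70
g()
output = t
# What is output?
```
70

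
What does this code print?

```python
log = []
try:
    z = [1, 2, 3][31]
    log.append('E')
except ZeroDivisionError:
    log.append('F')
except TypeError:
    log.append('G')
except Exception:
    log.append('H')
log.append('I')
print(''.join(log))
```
HI

IndexError not specifically caught, falls to Exception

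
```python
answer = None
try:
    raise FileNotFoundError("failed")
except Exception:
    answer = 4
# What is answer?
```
4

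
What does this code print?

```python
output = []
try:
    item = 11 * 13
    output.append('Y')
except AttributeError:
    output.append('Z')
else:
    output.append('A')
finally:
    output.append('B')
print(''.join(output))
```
YAB

else runs before finally when no exception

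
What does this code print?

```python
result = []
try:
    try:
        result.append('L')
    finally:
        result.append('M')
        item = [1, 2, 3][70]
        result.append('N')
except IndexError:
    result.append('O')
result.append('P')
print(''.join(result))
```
LMOP

Exception in inner finally caught by outer except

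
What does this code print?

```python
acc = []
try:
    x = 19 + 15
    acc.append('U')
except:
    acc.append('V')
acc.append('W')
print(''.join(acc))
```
UW

No exception, try block completes normally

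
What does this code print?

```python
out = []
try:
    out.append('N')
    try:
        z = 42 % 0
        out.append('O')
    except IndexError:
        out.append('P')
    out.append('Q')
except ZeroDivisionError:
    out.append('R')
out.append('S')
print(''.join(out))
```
NRS

Inner handler doesn't match, propagates to outer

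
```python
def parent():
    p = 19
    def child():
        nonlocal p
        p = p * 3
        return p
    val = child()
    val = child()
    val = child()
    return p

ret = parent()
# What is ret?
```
513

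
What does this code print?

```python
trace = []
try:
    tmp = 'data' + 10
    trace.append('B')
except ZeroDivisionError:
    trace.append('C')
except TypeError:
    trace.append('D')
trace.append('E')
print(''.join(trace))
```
DE

TypeError is caught by its specific handler, not ZeroDivisionError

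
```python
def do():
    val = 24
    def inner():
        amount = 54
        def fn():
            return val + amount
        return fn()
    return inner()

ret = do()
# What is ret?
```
78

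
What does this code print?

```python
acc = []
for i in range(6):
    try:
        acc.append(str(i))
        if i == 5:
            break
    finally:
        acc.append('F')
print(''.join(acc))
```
0F1F2F3F4F5F

finally runs even when breaking out of loop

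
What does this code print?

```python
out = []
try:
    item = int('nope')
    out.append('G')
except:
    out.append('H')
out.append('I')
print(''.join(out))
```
HI

Exception raised in try, caught by bare except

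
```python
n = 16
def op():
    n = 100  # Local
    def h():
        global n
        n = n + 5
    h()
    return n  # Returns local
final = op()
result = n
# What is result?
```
21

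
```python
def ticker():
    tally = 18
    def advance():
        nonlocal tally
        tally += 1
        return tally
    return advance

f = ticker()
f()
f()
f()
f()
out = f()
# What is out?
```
23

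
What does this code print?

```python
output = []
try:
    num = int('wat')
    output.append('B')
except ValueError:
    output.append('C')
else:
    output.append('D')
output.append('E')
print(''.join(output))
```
CE

else block skipped when exception is caught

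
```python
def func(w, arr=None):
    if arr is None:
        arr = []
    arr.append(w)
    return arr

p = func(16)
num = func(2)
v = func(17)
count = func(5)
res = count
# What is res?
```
[5]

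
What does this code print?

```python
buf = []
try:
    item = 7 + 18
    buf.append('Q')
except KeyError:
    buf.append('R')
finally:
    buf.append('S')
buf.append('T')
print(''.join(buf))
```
QST

finally runs after normal execution too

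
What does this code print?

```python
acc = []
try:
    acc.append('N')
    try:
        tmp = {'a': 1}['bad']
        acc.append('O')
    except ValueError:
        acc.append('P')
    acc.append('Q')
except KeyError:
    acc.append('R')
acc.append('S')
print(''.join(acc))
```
NRS

Inner handler doesn't match, propagates to outer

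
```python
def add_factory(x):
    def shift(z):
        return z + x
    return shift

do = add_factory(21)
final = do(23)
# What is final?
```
44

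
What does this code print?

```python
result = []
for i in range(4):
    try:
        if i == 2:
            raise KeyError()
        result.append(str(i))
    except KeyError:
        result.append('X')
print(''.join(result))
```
01X3

Exception on i=2 caught, loop continues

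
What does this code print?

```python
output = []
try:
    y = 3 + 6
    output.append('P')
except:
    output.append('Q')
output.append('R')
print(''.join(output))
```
PR

No exception, try block completes normally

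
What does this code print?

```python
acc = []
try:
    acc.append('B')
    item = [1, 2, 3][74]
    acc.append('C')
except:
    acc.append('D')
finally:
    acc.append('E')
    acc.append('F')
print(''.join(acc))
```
BDEF

Code before exception runs, then except, then all of finally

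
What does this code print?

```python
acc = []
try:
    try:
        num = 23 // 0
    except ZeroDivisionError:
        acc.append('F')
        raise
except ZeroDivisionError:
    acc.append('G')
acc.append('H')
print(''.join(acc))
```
FGH

raise without argument re-raises current exception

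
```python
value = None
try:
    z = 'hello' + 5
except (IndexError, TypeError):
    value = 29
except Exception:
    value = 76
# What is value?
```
29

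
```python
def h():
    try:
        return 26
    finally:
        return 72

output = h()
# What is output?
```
72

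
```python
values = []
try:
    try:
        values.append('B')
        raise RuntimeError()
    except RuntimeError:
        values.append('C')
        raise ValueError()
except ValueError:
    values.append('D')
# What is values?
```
['B', 'C', 'D']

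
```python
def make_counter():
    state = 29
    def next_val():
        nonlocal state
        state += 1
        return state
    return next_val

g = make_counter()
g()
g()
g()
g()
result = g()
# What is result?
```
34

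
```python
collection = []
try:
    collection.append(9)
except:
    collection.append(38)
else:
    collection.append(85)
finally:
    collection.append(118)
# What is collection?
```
[9, 85, 118]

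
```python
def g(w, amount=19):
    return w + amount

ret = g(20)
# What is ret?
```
39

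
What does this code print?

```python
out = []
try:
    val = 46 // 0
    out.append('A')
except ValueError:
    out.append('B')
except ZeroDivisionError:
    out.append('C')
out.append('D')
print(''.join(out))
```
CD

ZeroDivisionError is caught by its specific handler, not ValueError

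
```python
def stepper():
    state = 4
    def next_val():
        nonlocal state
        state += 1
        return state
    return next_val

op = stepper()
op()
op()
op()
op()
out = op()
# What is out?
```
9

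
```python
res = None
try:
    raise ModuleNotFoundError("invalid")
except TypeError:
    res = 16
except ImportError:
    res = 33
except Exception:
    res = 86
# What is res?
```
33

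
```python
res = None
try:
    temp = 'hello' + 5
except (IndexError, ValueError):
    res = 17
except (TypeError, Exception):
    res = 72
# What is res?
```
72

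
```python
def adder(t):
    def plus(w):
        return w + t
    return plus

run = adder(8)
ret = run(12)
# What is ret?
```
20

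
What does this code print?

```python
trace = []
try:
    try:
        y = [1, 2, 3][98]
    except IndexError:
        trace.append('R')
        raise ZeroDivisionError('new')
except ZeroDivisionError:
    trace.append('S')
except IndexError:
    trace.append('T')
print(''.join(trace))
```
RS

New ZeroDivisionError raised, caught by outer ZeroDivisionError handler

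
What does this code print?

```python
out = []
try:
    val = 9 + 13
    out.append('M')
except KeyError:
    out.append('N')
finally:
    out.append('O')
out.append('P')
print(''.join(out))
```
MOP

finally runs after normal execution too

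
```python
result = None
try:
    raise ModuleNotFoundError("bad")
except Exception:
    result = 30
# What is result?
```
30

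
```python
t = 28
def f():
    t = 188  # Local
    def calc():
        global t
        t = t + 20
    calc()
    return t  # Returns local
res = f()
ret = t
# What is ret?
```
48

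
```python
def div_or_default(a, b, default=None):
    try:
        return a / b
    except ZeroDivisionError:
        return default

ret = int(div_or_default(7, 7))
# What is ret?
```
1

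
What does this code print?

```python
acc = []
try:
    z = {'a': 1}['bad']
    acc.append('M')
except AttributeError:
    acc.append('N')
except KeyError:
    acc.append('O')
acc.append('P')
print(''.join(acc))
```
OP

KeyError is caught by its specific handler, not AttributeError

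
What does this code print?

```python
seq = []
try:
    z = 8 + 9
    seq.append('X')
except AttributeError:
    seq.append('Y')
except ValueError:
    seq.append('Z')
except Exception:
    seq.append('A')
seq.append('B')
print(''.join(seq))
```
XB

No exception, try block completes normally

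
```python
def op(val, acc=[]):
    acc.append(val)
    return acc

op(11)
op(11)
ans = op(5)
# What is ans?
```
[11, 11, 5]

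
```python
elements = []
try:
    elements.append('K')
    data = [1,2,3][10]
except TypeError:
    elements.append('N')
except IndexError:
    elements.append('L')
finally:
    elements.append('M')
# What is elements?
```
['K', 'L', 'M']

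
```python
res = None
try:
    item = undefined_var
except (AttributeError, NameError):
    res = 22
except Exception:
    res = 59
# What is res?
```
22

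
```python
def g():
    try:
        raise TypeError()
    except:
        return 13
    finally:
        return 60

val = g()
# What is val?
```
60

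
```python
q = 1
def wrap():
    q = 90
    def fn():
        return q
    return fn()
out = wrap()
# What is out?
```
90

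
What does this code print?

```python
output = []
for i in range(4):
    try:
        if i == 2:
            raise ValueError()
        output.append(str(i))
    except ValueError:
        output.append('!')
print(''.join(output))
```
01!3

Exception on i=2 caught, loop continues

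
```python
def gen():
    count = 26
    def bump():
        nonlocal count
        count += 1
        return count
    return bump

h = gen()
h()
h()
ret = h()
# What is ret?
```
29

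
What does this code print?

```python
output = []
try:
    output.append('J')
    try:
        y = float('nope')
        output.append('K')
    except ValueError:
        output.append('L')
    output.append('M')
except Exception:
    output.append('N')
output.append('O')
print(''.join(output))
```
JLMO

Inner exception caught by inner handler, outer continues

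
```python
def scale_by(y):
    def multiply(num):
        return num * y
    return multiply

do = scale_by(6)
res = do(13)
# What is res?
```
78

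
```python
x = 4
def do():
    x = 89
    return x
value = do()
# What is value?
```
89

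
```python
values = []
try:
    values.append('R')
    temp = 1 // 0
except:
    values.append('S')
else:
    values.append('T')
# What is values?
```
['R', 'S']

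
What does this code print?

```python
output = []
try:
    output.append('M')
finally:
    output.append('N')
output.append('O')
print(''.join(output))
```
MNO

try/finally without except, no exception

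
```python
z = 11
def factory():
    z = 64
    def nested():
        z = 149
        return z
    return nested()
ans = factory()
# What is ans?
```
149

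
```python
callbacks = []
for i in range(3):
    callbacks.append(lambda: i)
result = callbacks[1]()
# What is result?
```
2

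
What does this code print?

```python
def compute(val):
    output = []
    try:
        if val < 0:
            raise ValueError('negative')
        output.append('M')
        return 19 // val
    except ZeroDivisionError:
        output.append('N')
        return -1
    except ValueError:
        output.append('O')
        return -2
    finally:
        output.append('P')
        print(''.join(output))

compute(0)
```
MNP

val=0 causes ZeroDivisionError, caught, finally prints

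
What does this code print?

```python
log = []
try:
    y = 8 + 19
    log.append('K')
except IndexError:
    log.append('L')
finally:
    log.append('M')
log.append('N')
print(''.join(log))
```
KMN

finally runs after normal execution too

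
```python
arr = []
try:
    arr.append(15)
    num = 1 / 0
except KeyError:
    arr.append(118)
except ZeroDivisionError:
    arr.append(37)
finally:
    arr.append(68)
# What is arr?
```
[15, 37, 68]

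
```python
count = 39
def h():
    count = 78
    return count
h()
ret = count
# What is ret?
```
39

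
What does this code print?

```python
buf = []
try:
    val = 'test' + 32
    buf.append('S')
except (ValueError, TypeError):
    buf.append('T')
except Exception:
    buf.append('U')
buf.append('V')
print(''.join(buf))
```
TV

TypeError matches tuple containing it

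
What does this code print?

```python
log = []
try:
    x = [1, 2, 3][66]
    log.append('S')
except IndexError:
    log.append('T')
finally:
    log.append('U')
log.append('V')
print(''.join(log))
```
TUV

finally always runs, even after exception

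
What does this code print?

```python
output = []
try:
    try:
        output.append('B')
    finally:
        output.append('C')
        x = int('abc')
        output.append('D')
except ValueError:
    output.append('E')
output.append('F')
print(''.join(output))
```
BCEF

Exception in inner finally caught by outer except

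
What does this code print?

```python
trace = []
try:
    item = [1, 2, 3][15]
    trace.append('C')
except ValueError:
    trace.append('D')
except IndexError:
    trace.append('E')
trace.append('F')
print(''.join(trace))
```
EF

IndexError is caught by its specific handler, not ValueError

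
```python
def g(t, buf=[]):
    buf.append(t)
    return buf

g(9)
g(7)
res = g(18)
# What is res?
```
[9, 7, 18]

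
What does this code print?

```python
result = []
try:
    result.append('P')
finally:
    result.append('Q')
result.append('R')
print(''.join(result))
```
PQR

try/finally without except, no exception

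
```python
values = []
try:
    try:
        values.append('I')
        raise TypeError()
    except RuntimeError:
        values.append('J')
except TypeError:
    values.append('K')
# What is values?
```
['I', 'K']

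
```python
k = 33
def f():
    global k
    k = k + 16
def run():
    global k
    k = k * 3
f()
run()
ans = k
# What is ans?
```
147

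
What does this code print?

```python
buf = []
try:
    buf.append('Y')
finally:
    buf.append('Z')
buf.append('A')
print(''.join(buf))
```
YZA

try/finally without except, no exception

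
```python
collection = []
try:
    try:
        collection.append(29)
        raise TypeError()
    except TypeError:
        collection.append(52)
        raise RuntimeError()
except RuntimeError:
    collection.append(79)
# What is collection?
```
[29, 52, 79]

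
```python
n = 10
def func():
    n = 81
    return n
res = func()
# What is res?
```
81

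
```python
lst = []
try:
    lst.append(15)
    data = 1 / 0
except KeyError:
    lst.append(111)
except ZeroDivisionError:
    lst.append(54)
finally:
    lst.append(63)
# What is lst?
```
[15, 54, 63]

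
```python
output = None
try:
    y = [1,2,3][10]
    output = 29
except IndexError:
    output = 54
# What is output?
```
54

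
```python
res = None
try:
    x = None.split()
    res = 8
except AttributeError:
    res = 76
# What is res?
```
76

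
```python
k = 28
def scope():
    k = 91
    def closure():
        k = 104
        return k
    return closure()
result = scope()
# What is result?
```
104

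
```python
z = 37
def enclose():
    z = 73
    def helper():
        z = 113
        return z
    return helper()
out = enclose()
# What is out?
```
113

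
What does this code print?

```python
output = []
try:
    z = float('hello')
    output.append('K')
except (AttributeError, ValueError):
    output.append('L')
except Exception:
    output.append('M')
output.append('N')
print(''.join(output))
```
LN

ValueError matches tuple containing it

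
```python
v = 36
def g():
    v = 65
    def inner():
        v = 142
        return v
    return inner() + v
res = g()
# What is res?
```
207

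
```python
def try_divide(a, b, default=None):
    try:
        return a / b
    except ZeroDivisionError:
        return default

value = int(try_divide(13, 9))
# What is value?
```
1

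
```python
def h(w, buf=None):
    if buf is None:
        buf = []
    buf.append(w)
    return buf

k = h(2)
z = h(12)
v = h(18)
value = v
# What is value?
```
[18]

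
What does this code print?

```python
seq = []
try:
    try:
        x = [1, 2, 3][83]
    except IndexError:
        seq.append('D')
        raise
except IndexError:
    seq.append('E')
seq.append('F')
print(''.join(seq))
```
DEF

raise without argument re-raises current exception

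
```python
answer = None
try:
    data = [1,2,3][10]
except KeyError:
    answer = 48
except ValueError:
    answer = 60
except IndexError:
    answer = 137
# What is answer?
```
137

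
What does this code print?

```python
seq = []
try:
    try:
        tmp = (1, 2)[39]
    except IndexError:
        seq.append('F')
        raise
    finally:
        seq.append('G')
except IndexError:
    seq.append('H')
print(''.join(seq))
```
FGH

finally runs before re-raised exception propagates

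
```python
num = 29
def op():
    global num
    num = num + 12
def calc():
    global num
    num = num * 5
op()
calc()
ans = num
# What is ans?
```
205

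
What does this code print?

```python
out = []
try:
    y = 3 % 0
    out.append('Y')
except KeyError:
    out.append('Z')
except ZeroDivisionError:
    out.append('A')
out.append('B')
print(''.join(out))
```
AB

ZeroDivisionError is caught by its specific handler, not KeyError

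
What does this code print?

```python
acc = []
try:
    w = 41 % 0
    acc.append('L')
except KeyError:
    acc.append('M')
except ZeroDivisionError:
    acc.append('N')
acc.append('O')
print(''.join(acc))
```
NO

ZeroDivisionError is caught by its specific handler, not KeyError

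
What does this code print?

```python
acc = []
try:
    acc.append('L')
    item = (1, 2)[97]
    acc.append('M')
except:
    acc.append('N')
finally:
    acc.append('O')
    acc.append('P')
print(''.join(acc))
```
LNOP

Code before exception runs, then except, then all of finally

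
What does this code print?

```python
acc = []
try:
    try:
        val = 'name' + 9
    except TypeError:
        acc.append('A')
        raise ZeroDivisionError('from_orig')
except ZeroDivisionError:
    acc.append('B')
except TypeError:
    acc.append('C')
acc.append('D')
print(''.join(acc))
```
ABD

ZeroDivisionError raised and caught, original TypeError not re-raised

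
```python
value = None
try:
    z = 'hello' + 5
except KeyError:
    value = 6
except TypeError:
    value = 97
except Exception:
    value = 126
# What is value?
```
97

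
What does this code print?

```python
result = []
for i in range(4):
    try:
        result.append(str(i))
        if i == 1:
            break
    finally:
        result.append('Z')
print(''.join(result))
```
0Z1Z

finally runs even when breaking out of loop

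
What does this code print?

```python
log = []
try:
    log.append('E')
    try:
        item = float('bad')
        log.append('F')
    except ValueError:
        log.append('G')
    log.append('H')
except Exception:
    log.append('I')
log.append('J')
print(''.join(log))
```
EGHJ

Inner exception caught by inner handler, outer continues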